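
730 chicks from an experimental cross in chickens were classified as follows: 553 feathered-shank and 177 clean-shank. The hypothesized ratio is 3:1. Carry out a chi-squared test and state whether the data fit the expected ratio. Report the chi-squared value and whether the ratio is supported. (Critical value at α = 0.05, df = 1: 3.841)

Under the 3:1 hypothesis (Σ ratio = 4, N = 730):
  feathered-shank: 730 × 3/4 = 547.5
  clean-shank: 730 × 1/4 = 182.5
χ² = Σ (O − E)² / E
  feathered-shank: (553 − 547.5)² / 547.5 = 0.0553
  clean-shank: (177 − 182.5)² / 182.5 = 0.1658
χ² = 0.0553 + 0.1658 = 0.2211 ≈ 0.221
Degrees of freedom = 2 − 1 = 1; critical value at α = 0.05 is 3.841.
Since 0.221 < 3.841, we fail to reject the null hypothesis — the data are consistent with the 3:1 ratio.

0.221; consistent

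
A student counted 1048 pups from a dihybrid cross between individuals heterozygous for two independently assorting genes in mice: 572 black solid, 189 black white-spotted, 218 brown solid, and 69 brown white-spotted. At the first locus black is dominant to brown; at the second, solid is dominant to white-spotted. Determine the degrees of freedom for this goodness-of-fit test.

A dihybrid F₂ with independent assortment and complete dominance at both loci gives a 9:3:3:1 phenotypic ratio.
A goodness-of-fit test with 4 phenotype classes has df = 4 − 1 = 3.

3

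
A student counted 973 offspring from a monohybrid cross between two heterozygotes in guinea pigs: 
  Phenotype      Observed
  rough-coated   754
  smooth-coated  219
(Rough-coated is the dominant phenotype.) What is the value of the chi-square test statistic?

For a monohybrid cross between heterozygotes with complete dominance, the expected phenotypic ratio is 3:1.
Under the 3:1 hypothesis (Σ ratio = 4, N = 973):
  rough-coated: 973 × 3/4 = 729.75
  smooth-coated: 973 × 1/4 = 243.25
χ² = Σ (O − E)² / E
  rough-coated: (754 − 729.75)² / 729.75 = 0.8058
  smooth-coated: (219 − 243.25)² / 243.25 = 2.4175
χ² = 0.8058 + 2.4175 = 3.2233 ≈ 3.223

3.223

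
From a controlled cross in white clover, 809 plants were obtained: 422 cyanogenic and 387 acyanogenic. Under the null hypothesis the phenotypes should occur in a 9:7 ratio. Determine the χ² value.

5.491

Total ratio parts = 16. Expected numbers out of 809:
  cyanogenic: 809 × 9/16 = 455.0625
  acyanogenic: 809 × 7/16 = 353.9375
χ² = Σ (O − E)² / E
  cyanogenic: (422 − 455.0625)² / 455.0625 = 2.4022
  acyanogenic: (387 − 353.9375)² / 353.9375 = 3.0885
χ² = 2.4022 + 3.0885 = 5.4907 ≈ 5.491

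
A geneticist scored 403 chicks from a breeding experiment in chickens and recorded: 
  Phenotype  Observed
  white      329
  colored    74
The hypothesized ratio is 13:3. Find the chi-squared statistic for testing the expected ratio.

Expected counts for N = 403 under a 13:3 ratio (total parts = 16):
  white: 403 × 13/16 = 327.4375
  colored: 403 × 3/16 = 75.5625
χ² = Σ (O − E)² / E
  white: (329 − 327.4375)² / 327.4375 = 0.0075
  colored: (74 − 75.5625)² / 75.5625 = 0.0323
χ² = 0.0075 + 0.0323 = 0.0398 ≈ 0.040

0.040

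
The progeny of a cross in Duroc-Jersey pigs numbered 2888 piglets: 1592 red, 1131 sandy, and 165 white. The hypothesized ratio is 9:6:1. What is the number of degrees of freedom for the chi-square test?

2

A goodness-of-fit test with 3 phenotype classes has df = 3 − 1 = 2.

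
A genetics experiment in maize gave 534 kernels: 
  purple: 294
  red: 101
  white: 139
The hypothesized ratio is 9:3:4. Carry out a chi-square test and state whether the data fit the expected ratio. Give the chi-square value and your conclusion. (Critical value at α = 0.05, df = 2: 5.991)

Expected counts for N = 534 under a 9:3:4 ratio (total parts = 16):
  purple: 534 × 9/16 = 300.375
  red: 534 × 3/16 = 100.125
  white: 534 × 4/16 = 133.5
χ² = Σ (O − E)² / E
  purple: (294 − 300.375)² / 300.375 = 0.1353
  red: (101 − 100.125)² / 100.125 = 0.0076
  white: (139 − 133.5)² / 133.5 = 0.2266
χ² = 0.1353 + 0.0076 + 0.2266 = 0.3695 ≈ 0.370
Degrees of freedom = 3 − 1 = 2; critical value at α = 0.05 is 5.991.
Since 0.370 < 5.991, we fail to reject the null hypothesis — the data are consistent with the 9:3:4 ratio.

0.370; consistent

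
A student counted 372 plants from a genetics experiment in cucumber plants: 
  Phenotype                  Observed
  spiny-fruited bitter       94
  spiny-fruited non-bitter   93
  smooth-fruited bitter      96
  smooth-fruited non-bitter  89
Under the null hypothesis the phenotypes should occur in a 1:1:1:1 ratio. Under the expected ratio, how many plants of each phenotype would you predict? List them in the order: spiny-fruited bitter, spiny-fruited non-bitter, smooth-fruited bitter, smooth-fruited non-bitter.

Expected counts for N = 372 under a 1:1:1:1 ratio (total parts = 4):
  spiny-fruited bitter: 372 × 1/4 = 93
  spiny-fruited non-bitter: 372 × 1/4 = 93
  smooth-fruited bitter: 372 × 1/4 = 93
  smooth-fruited non-bitter: 372 × 1/4 = 93

93, 93, 93, 93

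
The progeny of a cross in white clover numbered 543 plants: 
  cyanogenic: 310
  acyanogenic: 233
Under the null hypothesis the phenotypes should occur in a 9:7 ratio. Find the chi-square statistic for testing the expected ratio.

0.156

The 9:7 ratio has 16 parts, so with N = 543 the expected counts are:
  cyanogenic: 543 × 9/16 = 305.4375
  acyanogenic: 543 × 7/16 = 237.5625
χ² = Σ (O − E)² / E
  cyanogenic: (310 − 305.4375)² / 305.4375 = 0.0682
  acyanogenic: (233 − 237.5625)² / 237.5625 = 0.0876
χ² = 0.0682 + 0.0876 = 0.1558 ≈ 0.156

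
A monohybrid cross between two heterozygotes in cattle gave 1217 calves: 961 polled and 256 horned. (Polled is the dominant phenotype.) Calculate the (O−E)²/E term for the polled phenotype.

2.551

For a monohybrid cross between heterozygotes with complete dominance, the expected phenotypic ratio is 3:1.
The 3:1 ratio has 4 parts, so with N = 1217 the expected counts are:
  polled: 1217 × 3/4 = 912.75
  horned: 1217 × 1/4 = 304.25
Contribution of polled: (961 − 912.75)² / 912.75 = 2.5506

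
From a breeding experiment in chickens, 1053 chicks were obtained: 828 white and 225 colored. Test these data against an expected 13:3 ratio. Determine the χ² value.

4.736

The 13:3 ratio has 16 parts, so with N = 1053 the expected counts are:
  white: 1053 × 13/16 = 855.5625
  colored: 1053 × 3/16 = 197.4375
χ² = Σ (O − E)² / E
  white: (828 − 855.5625)² / 855.5625 = 0.8879
  colored: (225 − 197.4375)² / 197.4375 = 3.8478
χ² = 0.8879 + 3.8478 = 4.7357 ≈ 4.736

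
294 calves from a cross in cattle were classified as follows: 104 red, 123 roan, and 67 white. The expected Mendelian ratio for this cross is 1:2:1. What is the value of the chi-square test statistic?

The 1:2:1 ratio has 4 parts, so with N = 294 the expected counts are:
  red: 294 × 1/4 = 73.5
  roan: 294 × 2/4 = 147
  white: 294 × 1/4 = 73.5
χ² = Σ (O − E)² / E
  red: (104 − 73.5)² / 73.5 = 12.6565
  roan: (123 − 147)² / 147 = 3.9184
  white: (67 − 73.5)² / 73.5 = 0.5748
χ² = 12.6565 + 3.9184 + 0.5748 = 17.1497 ≈ 17.150

17.150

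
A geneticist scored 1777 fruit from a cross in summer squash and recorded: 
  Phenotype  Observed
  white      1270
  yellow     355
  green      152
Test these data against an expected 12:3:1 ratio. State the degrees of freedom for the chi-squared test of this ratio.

A goodness-of-fit test with 3 phenotype classes has df = 3 − 1 = 2.

2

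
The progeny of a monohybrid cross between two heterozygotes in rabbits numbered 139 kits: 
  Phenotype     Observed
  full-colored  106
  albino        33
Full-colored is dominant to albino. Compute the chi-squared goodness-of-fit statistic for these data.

For a monohybrid cross between heterozygotes with complete dominance, the expected phenotypic ratio is 3:1.
Under the 3:1 hypothesis (Σ ratio = 4, N = 139):
  full-colored: 139 × 3/4 = 104.25
  albino: 139 × 1/4 = 34.75
χ² = Σ (O − E)² / E
  full-colored: (106 − 104.25)² / 104.25 = 0.0294
  albino: (33 − 34.75)² / 34.75 = 0.0881
χ² = 0.0294 + 0.0881 = 0.1175 ≈ 0.118

0.118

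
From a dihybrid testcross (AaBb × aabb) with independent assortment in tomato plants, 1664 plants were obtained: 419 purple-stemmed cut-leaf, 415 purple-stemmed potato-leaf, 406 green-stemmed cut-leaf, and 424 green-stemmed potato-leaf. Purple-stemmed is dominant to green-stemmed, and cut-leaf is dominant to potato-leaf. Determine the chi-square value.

A dihybrid testcross with independent assortment gives a 1:1:1:1 ratio.
Under the 1:1:1:1 hypothesis (Σ ratio = 4, N = 1664):
  purple-stemmed cut-leaf: 1664 × 1/4 = 416
  purple-stemmed potato-leaf: 1664 × 1/4 = 416
  green-stemmed cut-leaf: 1664 × 1/4 = 416
  green-stemmed potato-leaf: 1664 × 1/4 = 416
χ² = Σ (O − E)² / E
  purple-stemmed cut-leaf: (419 − 416)² / 416 = 0.0216
  purple-stemmed potato-leaf: (415 − 416)² / 416 = 0.0024
  green-stemmed cut-leaf: (406 − 416)² / 416 = 0.2404
  green-stemmed potato-leaf: (424 − 416)² / 416 = 0.1538
χ² = 0.0216 + 0.0024 + 0.2404 + 0.1538 = 0.4182 ≈ 0.418

0.418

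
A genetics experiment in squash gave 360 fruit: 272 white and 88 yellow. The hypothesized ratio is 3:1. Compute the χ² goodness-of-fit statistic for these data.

0.059

Expected counts for N = 360 under a 3:1 ratio (total parts = 4):
  white: 360 × 3/4 = 270
  yellow: 360 × 1/4 = 90
χ² = Σ (O − E)² / E
  white: (272 − 270)² / 270 = 0.0148
  yellow: (88 − 90)² / 90 = 0.0444
χ² = 0.0148 + 0.0444 = 0.0592 ≈ 0.059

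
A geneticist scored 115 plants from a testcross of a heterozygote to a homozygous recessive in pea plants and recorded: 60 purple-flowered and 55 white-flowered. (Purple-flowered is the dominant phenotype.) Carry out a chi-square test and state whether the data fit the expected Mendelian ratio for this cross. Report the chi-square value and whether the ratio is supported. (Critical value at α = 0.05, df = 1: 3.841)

0.217; consistent

A testcross of a heterozygote (Aa × aa) gives a 1:1 phenotypic ratio.
The 1:1 ratio has 2 parts, so with N = 115 the expected counts are:
  purple-flowered: 115 × 1/2 = 57.5
  white-flowered: 115 × 1/2 = 57.5
χ² = Σ (O − E)² / E
  purple-flowered: (60 − 57.5)² / 57.5 = 0.1087
  white-flowered: (55 − 57.5)² / 57.5 = 0.1087
χ² = 0.1087 + 0.1087 = 0.2174 ≈ 0.217
Degrees of freedom = 2 − 1 = 1; critical value at α = 0.05 is 3.841.
Since 0.217 < 3.841, we fail to reject the null hypothesis — the data are consistent with the 1:1 ratio.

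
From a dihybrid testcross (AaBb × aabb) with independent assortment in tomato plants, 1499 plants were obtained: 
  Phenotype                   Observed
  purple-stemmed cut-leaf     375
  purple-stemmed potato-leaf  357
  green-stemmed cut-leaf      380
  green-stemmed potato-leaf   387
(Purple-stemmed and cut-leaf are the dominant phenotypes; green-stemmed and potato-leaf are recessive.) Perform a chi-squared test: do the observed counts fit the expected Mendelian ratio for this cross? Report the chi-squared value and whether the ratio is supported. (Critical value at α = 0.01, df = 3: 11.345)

1.315; consistent

A dihybrid testcross with independent assortment gives a 1:1:1:1 ratio.
Total ratio parts = 4. Expected numbers out of 1499:
  purple-stemmed cut-leaf: 1499 × 1/4 = 374.75
  purple-stemmed potato-leaf: 1499 × 1/4 = 374.75
  green-stemmed cut-leaf: 1499 × 1/4 = 374.75
  green-stemmed potato-leaf: 1499 × 1/4 = 374.75
χ² = Σ (O − E)² / E
  purple-stemmed cut-leaf: (375 − 374.75)² / 374.75 = 0.0002
  purple-stemmed potato-leaf: (357 − 374.75)² / 374.75 = 0.8407
  green-stemmed cut-leaf: (380 − 374.75)² / 374.75 = 0.0735
  green-stemmed potato-leaf: (387 − 374.75)² / 374.75 = 0.4004
χ² = 0.0002 + 0.8407 + 0.0735 + 0.4004 = 1.3148 ≈ 1.315
Degrees of freedom = 4 − 1 = 3; critical value at α = 0.01 is 11.345.
Since 1.315 < 11.345, we fail to reject the null hypothesis — the data are consistent with the 1:1:1:1 ratio.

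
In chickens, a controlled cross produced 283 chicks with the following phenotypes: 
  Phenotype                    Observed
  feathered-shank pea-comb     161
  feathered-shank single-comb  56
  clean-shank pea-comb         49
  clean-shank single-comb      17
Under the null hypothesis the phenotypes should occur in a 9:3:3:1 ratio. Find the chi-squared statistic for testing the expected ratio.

0.521

Under the 9:3:3:1 hypothesis (Σ ratio = 16, N = 283):
  feathered-shank pea-comb: 283 × 9/16 = 159.1875
  feathered-shank single-comb: 283 × 3/16 = 53.0625
  clean-shank pea-comb: 283 × 3/16 = 53.0625
  clean-shank single-comb: 283 × 1/16 = 17.6875
χ² = Σ (O − E)² / E
  feathered-shank pea-comb: (161 − 159.1875)² / 159.1875 = 0.0206
  feathered-shank single-comb: (56 − 53.0625)² / 53.0625 = 0.1626
  clean-shank pea-comb: (49 − 53.0625)² / 53.0625 = 0.3110
  clean-shank single-comb: (17 − 17.6875)² / 17.6875 = 0.0267
χ² = 0.0206 + 0.1626 + 0.3110 + 0.0267 = 0.5209 ≈ 0.521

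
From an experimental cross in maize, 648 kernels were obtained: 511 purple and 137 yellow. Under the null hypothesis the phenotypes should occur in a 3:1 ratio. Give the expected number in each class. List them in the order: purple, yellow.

486, 162

Total ratio parts = 4. Expected numbers out of 648:
  purple: 648 × 3/4 = 486
  yellow: 648 × 1/4 = 162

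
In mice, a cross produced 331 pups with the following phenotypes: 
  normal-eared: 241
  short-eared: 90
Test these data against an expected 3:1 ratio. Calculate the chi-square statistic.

0.847

Total ratio parts = 4. Expected numbers out of 331:
  normal-eared: 331 × 3/4 = 248.25
  short-eared: 331 × 1/4 = 82.75
χ² = Σ (O − E)² / E
  normal-eared: (241 − 248.25)² / 248.25 = 0.2117
  short-eared: (90 − 82.75)² / 82.75 = 0.6352
χ² = 0.2117 + 0.6352 = 0.8469 ≈ 0.847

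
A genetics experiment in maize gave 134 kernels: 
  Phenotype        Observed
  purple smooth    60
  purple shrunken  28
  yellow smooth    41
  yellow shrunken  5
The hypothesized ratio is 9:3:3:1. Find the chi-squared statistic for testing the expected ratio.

Under the 9:3:3:1 hypothesis (Σ ratio = 16, N = 134):
  purple smooth: 134 × 9/16 = 75.375
  purple shrunken: 134 × 3/16 = 25.125
  yellow smooth: 134 × 3/16 = 25.125
  yellow shrunken: 134 × 1/16 = 8.375
χ² = Σ (O − E)² / E
  purple smooth: (60 − 75.375)² / 75.375 = 3.1362
  purple shrunken: (28 − 25.125)² / 25.125 = 0.3290
  yellow smooth: (41 − 25.125)² / 25.125 = 10.0305
  yellow shrunken: (5 − 8.375)² / 8.375 = 1.3601
χ² = 3.1362 + 0.3290 + 10.0305 + 1.3601 = 14.8558 ≈ 14.856

14.856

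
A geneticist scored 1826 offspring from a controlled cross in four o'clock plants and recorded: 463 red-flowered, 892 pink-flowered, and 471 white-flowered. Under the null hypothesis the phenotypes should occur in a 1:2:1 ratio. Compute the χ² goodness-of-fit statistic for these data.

1.036

Total ratio parts = 4. Expected numbers out of 1826:
  red-flowered: 1826 × 1/4 = 456.5
  pink-flowered: 1826 × 2/4 = 913
  white-flowered: 1826 × 1/4 = 456.5
χ² = Σ (O − E)² / E
  red-flowered: (463 − 456.5)² / 456.5 = 0.0926
  pink-flowered: (892 − 913)² / 913 = 0.4830
  white-flowered: (471 − 456.5)² / 456.5 = 0.4606
χ² = 0.0926 + 0.4830 + 0.4606 = 1.0362 ≈ 1.036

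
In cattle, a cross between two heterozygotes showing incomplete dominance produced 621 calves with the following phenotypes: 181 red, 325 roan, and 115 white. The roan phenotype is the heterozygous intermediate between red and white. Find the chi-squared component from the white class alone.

10.435

With incomplete dominance, a heterozygote × heterozygote cross gives a 1:2:1 phenotypic ratio.
Under the 1:2:1 hypothesis (Σ ratio = 4, N = 621):
  red: 621 × 1/4 = 155.25
  roan: 621 × 2/4 = 310.5
  white: 621 × 1/4 = 155.25
Contribution of white: (115 − 155.25)² / 155.25 = 10.4352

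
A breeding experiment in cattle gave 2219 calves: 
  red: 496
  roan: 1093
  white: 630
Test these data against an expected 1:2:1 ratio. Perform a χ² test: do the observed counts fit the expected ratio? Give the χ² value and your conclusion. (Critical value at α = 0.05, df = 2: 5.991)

Under the 1:2:1 hypothesis (Σ ratio = 4, N = 2219):
  red: 2219 × 1/4 = 554.75
  roan: 2219 × 2/4 = 1109.5
  white: 2219 × 1/4 = 554.75
χ² = Σ (O − E)² / E
  red: (496 − 554.75)² / 554.75 = 6.2218
  roan: (1093 − 1109.5)² / 1109.5 = 0.2454
  white: (630 − 554.75)² / 554.75 = 10.2074
χ² = 6.2218 + 0.2454 + 10.2074 = 16.6746 ≈ 16.675
Degrees of freedom = 3 − 1 = 2; critical value at α = 0.05 is 5.991.
Since 16.675 > 5.991, we reject the null hypothesis — the data do not fit the 1:2:1 ratio.

16.675; not consistent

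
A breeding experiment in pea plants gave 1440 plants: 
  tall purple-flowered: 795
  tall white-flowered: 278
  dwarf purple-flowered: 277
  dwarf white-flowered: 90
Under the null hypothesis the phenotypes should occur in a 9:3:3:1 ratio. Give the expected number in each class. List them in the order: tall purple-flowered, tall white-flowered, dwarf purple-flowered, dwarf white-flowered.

810, 270, 270, 90

The 9:3:3:1 ratio has 16 parts, so with N = 1440 the expected counts are:
  tall purple-flowered: 1440 × 9/16 = 810
  tall white-flowered: 1440 × 3/16 = 270
  dwarf purple-flowered: 1440 × 3/16 = 270
  dwarf white-flowered: 1440 × 1/16 = 90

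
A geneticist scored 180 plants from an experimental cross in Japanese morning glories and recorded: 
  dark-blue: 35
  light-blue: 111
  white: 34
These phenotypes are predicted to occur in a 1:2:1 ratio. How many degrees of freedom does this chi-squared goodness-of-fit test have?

A goodness-of-fit test with 3 phenotype classes has df = 3 − 1 = 2.

2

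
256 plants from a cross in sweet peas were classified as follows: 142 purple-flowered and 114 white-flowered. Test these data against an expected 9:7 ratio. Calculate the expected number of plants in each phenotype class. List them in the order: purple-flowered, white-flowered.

Total ratio parts = 16. Expected numbers out of 256:
  purple-flowered: 256 × 9/16 = 144
  white-flowered: 256 × 7/16 = 112

144, 112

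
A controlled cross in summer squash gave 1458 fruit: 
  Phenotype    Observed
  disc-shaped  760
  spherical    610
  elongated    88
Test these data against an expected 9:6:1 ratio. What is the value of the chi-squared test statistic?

11.832

Total ratio parts = 16. Expected numbers out of 1458:
  disc-shaped: 1458 × 9/16 = 820.125
  spherical: 1458 × 6/16 = 546.75
  elongated: 1458 × 1/16 = 91.125
χ² = Σ (O − E)² / E
  disc-shaped: (760 − 820.125)² / 820.125 = 4.4079
  spherical: (610 − 546.75)² / 546.75 = 7.3170
  elongated: (88 − 91.125)² / 91.125 = 0.1072
χ² = 4.4079 + 7.3170 + 0.1072 = 11.8321 ≈ 11.832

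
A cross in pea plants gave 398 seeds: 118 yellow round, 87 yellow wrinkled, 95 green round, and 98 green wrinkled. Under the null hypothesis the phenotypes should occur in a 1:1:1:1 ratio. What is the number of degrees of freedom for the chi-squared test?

A goodness-of-fit test with 4 phenotype classes has df = 4 − 1 = 3.

3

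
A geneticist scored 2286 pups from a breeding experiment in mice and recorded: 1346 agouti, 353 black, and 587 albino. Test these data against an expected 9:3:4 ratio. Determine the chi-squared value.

16.575

Under the 9:3:4 hypothesis (Σ ratio = 16, N = 2286):
  agouti: 2286 × 9/16 = 1285.875
  black: 2286 × 3/16 = 428.625
  albino: 2286 × 4/16 = 571.5
χ² = Σ (O − E)² / E
  agouti: (1346 − 1285.875)² / 1285.875 = 2.8113
  black: (353 − 428.625)² / 428.625 = 13.3430
  albino: (587 − 571.5)² / 571.5 = 0.4204
χ² = 2.8113 + 13.3430 + 0.4204 = 16.5747 ≈ 16.575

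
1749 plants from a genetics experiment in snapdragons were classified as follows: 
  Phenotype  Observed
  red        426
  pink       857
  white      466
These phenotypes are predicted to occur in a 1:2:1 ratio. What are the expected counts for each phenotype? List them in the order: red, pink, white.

Under the 1:2:1 hypothesis (Σ ratio = 4, N = 1749):
  red: 1749 × 1/4 = 437.25
  pink: 1749 × 2/4 = 874.5
  white: 1749 × 1/4 = 437.25

437.25, 874.5, 437.25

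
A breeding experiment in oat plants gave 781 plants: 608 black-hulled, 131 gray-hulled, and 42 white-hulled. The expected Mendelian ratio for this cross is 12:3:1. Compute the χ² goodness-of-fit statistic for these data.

Expected counts for N = 781 under a 12:3:1 ratio (total parts = 16):
  black-hulled: 781 × 12/16 = 585.75
  gray-hulled: 781 × 3/16 = 146.4375
  white-hulled: 781 × 1/16 = 48.8125
χ² = Σ (O − E)² / E
  black-hulled: (608 − 585.75)² / 585.75 = 0.8452
  gray-hulled: (131 − 146.4375)² / 146.4375 = 1.6274
  white-hulled: (42 − 48.8125)² / 48.8125 = 0.9508
χ² = 0.8452 + 1.6274 + 0.9508 = 3.4234 ≈ 3.423

3.423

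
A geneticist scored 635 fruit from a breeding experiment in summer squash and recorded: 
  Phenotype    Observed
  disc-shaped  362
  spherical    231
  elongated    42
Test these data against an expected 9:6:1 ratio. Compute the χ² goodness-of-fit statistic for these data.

The 9:6:1 ratio has 16 parts, so with N = 635 the expected counts are:
  disc-shaped: 635 × 9/16 = 357.1875
  spherical: 635 × 6/16 = 238.125
  elongated: 635 × 1/16 = 39.6875
χ² = Σ (O − E)² / E
  disc-shaped: (362 − 357.1875)² / 357.1875 = 0.0648
  spherical: (231 − 238.125)² / 238.125 = 0.2132
  elongated: (42 − 39.6875)² / 39.6875 = 0.1347
χ² = 0.0648 + 0.2132 + 0.1347 = 0.4127 ≈ 0.413

0.413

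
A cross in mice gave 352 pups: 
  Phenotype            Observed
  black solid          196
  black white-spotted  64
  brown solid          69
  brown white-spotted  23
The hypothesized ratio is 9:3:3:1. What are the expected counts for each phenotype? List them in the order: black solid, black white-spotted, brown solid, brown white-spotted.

198, 66, 66, 22

Total ratio parts = 16. Expected numbers out of 352:
  black solid: 352 × 9/16 = 198
  black white-spotted: 352 × 3/16 = 66
  brown solid: 352 × 3/16 = 66
  brown white-spotted: 352 × 1/16 = 22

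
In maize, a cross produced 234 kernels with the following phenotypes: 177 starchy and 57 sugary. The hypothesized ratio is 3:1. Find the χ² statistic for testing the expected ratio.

Under the 3:1 hypothesis (Σ ratio = 4, N = 234):
  starchy: 234 × 3/4 = 175.5
  sugary: 234 × 1/4 = 58.5
χ² = Σ (O − E)² / E
  starchy: (177 − 175.5)² / 175.5 = 0.0128
  sugary: (57 − 58.5)² / 58.5 = 0.0385
χ² = 0.0128 + 0.0385 = 0.0513 ≈ 0.051

0.051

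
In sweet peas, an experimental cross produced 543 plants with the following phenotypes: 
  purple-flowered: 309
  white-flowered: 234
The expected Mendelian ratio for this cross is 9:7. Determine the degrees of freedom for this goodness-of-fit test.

A goodness-of-fit test with 2 phenotype classes has df = 2 − 1 = 1.

1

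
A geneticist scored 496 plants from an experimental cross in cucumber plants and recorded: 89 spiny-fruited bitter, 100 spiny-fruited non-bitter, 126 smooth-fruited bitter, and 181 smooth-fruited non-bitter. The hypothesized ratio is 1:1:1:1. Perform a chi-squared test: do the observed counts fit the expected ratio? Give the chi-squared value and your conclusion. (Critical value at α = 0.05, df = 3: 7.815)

The 1:1:1:1 ratio has 4 parts, so with N = 496 the expected counts are:
  spiny-fruited bitter: 496 × 1/4 = 124
  spiny-fruited non-bitter: 496 × 1/4 = 124
  smooth-fruited bitter: 496 × 1/4 = 124
  smooth-fruited non-bitter: 496 × 1/4 = 124
χ² = Σ (O − E)² / E
  spiny-fruited bitter: (89 − 124)² / 124 = 9.8790
  spiny-fruited non-bitter: (100 − 124)² / 124 = 4.6452
  smooth-fruited bitter: (126 − 124)² / 124 = 0.0323
  smooth-fruited non-bitter: (181 − 124)² / 124 = 26.2016
χ² = 9.8790 + 4.6452 + 0.0323 + 26.2016 = 40.7581 ≈ 40.758
Degrees of freedom = 4 − 1 = 3; critical value at α = 0.05 is 7.815.
Since 40.758 > 7.815, we reject the null hypothesis — the data do not fit the 1:1:1:1 ratio.

40.758; not consistent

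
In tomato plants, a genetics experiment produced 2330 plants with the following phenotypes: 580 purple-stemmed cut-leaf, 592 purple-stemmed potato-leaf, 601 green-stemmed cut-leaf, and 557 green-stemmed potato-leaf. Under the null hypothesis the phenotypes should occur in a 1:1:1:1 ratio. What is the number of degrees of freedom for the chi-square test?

3

A goodness-of-fit test with 4 phenotype classes has df = 4 − 1 = 3.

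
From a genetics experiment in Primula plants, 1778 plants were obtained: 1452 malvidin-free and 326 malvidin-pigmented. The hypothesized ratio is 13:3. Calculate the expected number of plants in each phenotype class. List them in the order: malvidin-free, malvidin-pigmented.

Under the 13:3 hypothesis (Σ ratio = 16, N = 1778):
  malvidin-free: 1778 × 13/16 = 1444.625
  malvidin-pigmented: 1778 × 3/16 = 333.375

1444.625, 333.375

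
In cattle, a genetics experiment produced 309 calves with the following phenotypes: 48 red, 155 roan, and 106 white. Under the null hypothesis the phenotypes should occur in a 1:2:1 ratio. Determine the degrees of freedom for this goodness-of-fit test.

A goodness-of-fit test with 3 phenotype classes has df = 3 − 1 = 2.

2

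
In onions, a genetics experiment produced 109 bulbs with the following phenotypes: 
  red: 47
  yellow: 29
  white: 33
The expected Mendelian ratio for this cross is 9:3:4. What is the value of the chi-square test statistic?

8.142

Expected counts for N = 109 under a 9:3:4 ratio (total parts = 16):
  red: 109 × 9/16 = 61.3125
  yellow: 109 × 3/16 = 20.4375
  white: 109 × 4/16 = 27.25
χ² = Σ (O − E)² / E
  red: (47 − 61.3125)² / 61.3125 = 3.3410
  yellow: (29 − 20.4375)² / 20.4375 = 3.5873
  white: (33 − 27.25)² / 27.25 = 1.2133
χ² = 3.3410 + 3.5873 + 1.2133 = 8.1416 ≈ 8.142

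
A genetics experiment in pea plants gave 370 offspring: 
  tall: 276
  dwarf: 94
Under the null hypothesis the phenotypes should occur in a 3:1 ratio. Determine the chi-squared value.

0.032

Under the 3:1 hypothesis (Σ ratio = 4, N = 370):
  tall: 370 × 3/4 = 277.5
  dwarf: 370 × 1/4 = 92.5
χ² = Σ (O − E)² / E
  tall: (276 − 277.5)² / 277.5 = 0.0081
  dwarf: (94 − 92.5)² / 92.5 = 0.0243
χ² = 0.0081 + 0.0243 = 0.0324 ≈ 0.032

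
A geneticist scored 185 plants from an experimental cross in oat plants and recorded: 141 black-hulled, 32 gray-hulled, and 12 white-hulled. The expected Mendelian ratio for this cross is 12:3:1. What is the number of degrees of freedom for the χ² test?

A goodness-of-fit test with 3 phenotype classes has df = 3 − 1 = 2.

2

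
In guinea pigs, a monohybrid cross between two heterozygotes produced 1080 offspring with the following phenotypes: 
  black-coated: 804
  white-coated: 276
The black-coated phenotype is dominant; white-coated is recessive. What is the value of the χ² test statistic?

For a monohybrid cross between heterozygotes with complete dominance, the expected phenotypic ratio is 3:1.
Expected counts for N = 1080 under a 3:1 ratio (total parts = 4):
  black-coated: 1080 × 3/4 = 810
  white-coated: 1080 × 1/4 = 270
χ² = Σ (O − E)² / E
  black-coated: (804 − 810)² / 810 = 0.0444
  white-coated: (276 − 270)² / 270 = 0.1333
χ² = 0.0444 + 0.1333 = 0.1777 ≈ 0.178

0.178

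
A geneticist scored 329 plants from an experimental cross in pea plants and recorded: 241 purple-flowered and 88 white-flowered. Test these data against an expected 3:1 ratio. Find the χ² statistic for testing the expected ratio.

0.536

Total ratio parts = 4. Expected numbers out of 329:
  purple-flowered: 329 × 3/4 = 246.75
  white-flowered: 329 × 1/4 = 82.25
χ² = Σ (O − E)² / E
  purple-flowered: (241 − 246.75)² / 246.75 = 0.1340
  white-flowered: (88 − 82.25)² / 82.25 = 0.4020
χ² = 0.1340 + 0.4020 = 0.536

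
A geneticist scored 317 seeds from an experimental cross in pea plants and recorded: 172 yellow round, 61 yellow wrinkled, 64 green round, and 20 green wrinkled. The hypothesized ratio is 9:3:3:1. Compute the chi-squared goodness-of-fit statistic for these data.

0.617

Under the 9:3:3:1 hypothesis (Σ ratio = 16, N = 317):
  yellow round: 317 × 9/16 = 178.3125
  yellow wrinkled: 317 × 3/16 = 59.4375
  green round: 317 × 3/16 = 59.4375
  green wrinkled: 317 × 1/16 = 19.8125
χ² = Σ (O − E)² / E
  yellow round: (172 − 178.3125)² / 178.3125 = 0.2235
  yellow wrinkled: (61 − 59.4375)² / 59.4375 = 0.0411
  green round: (64 − 59.4375)² / 59.4375 = 0.3502
  green wrinkled: (20 − 19.8125)² / 19.8125 = 0.0018
χ² = 0.2235 + 0.0411 + 0.3502 + 0.0018 = 0.6166 ≈ 0.617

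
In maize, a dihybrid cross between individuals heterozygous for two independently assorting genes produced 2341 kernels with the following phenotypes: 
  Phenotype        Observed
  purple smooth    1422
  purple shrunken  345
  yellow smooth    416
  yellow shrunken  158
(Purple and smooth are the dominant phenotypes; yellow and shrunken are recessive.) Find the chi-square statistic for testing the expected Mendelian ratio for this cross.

A dihybrid F₂ with independent assortment and complete dominance at both loci gives a 9:3:3:1 phenotypic ratio.
The 9:3:3:1 ratio has 16 parts, so with N = 2341 the expected counts are:
  purple smooth: 2341 × 9/16 = 1316.8125
  purple shrunken: 2341 × 3/16 = 438.9375
  yellow smooth: 2341 × 3/16 = 438.9375
  yellow shrunken: 2341 × 1/16 = 146.3125
χ² = Σ (O − E)² / E
  purple smooth: (1422 − 1316.8125)² / 1316.8125 = 8.4024
  purple shrunken: (345 − 438.9375)² / 438.9375 = 20.1037
  yellow smooth: (416 − 438.9375)² / 438.9375 = 1.1986
  yellow shrunken: (158 − 146.3125)² / 146.3125 = 0.9336
χ² = 8.4024 + 20.1037 + 1.1986 + 0.9336 = 30.6383 ≈ 30.638

30.638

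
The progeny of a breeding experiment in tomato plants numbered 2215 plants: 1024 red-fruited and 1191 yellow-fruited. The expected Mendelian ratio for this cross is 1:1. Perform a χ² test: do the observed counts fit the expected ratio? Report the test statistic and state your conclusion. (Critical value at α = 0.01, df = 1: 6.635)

The 1:1 ratio has 2 parts, so with N = 2215 the expected counts are:
  red-fruited: 2215 × 1/2 = 1107.5
  yellow-fruited: 2215 × 1/2 = 1107.5
χ² = Σ (O − E)² / E
  red-fruited: (1024 − 1107.5)² / 1107.5 = 6.2955
  yellow-fruited: (1191 − 1107.5)² / 1107.5 = 6.2955
χ² = 6.2955 + 6.2955 = 12.591
Degrees of freedom = 2 − 1 = 1; critical value at α = 0.01 is 6.635.
Since 12.591 > 6.635, we reject the null hypothesis — the data do not fit the 1:1 ratio.

12.591; not consistent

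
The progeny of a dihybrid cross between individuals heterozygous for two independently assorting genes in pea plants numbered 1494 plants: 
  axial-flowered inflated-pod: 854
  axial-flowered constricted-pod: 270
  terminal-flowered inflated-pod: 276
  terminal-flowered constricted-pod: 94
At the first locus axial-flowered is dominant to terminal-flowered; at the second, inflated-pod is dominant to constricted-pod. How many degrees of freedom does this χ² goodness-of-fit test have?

A dihybrid F₂ with independent assortment and complete dominance at both loci gives a 9:3:3:1 phenotypic ratio.
A goodness-of-fit test with 4 phenotype classes has df = 4 − 1 = 3.

3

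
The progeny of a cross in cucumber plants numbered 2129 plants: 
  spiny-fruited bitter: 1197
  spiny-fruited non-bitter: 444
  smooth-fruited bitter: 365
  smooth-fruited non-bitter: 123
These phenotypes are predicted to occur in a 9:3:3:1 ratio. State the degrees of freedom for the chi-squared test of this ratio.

A goodness-of-fit test with 4 phenotype classes has df = 4 − 1 = 3.

3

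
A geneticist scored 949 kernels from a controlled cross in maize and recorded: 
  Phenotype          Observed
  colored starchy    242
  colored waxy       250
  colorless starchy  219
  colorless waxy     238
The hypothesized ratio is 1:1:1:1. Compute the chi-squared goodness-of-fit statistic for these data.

Total ratio parts = 4. Expected numbers out of 949:
  colored starchy: 949 × 1/4 = 237.25
  colored waxy: 949 × 1/4 = 237.25
  colorless starchy: 949 × 1/4 = 237.25
  colorless waxy: 949 × 1/4 = 237.25
χ² = Σ (O − E)² / E
  colored starchy: (242 − 237.25)² / 237.25 = 0.0951
  colored waxy: (250 − 237.25)² / 237.25 = 0.6852
  colorless starchy: (219 − 237.25)² / 237.25 = 1.4038
  colorless waxy: (238 − 237.25)² / 237.25 = 0.0024
χ² = 0.0951 + 0.6852 + 1.4038 + 0.0024 = 2.1865 ≈ 2.187

2.187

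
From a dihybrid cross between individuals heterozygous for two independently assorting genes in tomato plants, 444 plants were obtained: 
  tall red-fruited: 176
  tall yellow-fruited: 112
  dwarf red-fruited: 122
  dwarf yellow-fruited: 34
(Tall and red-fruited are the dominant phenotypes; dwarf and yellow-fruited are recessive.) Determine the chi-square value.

A dihybrid F₂ with independent assortment and complete dominance at both loci gives a 9:3:3:1 phenotypic ratio.
Under the 9:3:3:1 hypothesis (Σ ratio = 16, N = 444):
  tall red-fruited: 444 × 9/16 = 249.75
  tall yellow-fruited: 444 × 3/16 = 83.25
  dwarf red-fruited: 444 × 3/16 = 83.25
  dwarf yellow-fruited: 444 × 1/16 = 27.75
χ² = Σ (O − E)² / E
  tall red-fruited: (176 − 249.75)² / 249.75 = 21.7780
  tall yellow-fruited: (112 − 83.25)² / 83.25 = 9.9287
  dwarf red-fruited: (122 − 83.25)² / 83.25 = 18.0368
  dwarf yellow-fruited: (34 − 27.75)² / 27.75 = 1.4077
χ² = 21.7780 + 9.9287 + 18.0368 + 1.4077 = 51.1512 ≈ 51.151

51.151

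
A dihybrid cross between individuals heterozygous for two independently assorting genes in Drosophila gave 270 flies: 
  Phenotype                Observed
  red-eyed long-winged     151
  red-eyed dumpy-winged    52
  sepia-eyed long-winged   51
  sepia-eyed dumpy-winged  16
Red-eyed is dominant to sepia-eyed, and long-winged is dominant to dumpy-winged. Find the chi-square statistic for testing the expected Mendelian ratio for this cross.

0.091

A dihybrid F₂ with independent assortment and complete dominance at both loci gives a 9:3:3:1 phenotypic ratio.
Under the 9:3:3:1 hypothesis (Σ ratio = 16, N = 270):
  red-eyed long-winged: 270 × 9/16 = 151.875
  red-eyed dumpy-winged: 270 × 3/16 = 50.625
  sepia-eyed long-winged: 270 × 3/16 = 50.625
  sepia-eyed dumpy-winged: 270 × 1/16 = 16.875
χ² = Σ (O − E)² / E
  red-eyed long-winged: (151 − 151.875)² / 151.875 = 0.0050
  red-eyed dumpy-winged: (52 − 50.625)² / 50.625 = 0.0373
  sepia-eyed long-winged: (51 − 50.625)² / 50.625 = 0.0028
  sepia-eyed dumpy-winged: (16 − 16.875)² / 16.875 = 0.0454
χ² = 0.0050 + 0.0373 + 0.0028 + 0.0454 = 0.0905 ≈ 0.091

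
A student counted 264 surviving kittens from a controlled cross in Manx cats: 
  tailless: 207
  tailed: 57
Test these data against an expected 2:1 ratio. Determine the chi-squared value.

Total ratio parts = 3. Expected numbers out of 264:
  tailless: 264 × 2/3 = 176
  tailed: 264 × 1/3 = 88
χ² = Σ (O − E)² / E
  tailless: (207 − 176)² / 176 = 5.4602
  tailed: (57 − 88)² / 88 = 10.9205
χ² = 5.4602 + 10.9205 = 16.3807 ≈ 16.381

16.381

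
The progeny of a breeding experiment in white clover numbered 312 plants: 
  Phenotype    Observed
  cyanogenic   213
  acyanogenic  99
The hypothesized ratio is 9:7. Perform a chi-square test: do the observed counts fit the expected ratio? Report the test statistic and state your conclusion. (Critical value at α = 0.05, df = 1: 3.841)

18.315; not consistent

Under the 9:7 hypothesis (Σ ratio = 16, N = 312):
  cyanogenic: 312 × 9/16 = 175.5
  acyanogenic: 312 × 7/16 = 136.5
χ² = Σ (O − E)² / E
  cyanogenic: (213 − 175.5)² / 175.5 = 8.0128
  acyanogenic: (99 − 136.5)² / 136.5 = 10.3022
χ² = 8.0128 + 10.3022 = 18.315
Degrees of freedom = 2 − 1 = 1; critical value at α = 0.05 is 3.841.
Since 18.315 > 3.841, we reject the null hypothesis — the data do not fit the 9:7 ratio.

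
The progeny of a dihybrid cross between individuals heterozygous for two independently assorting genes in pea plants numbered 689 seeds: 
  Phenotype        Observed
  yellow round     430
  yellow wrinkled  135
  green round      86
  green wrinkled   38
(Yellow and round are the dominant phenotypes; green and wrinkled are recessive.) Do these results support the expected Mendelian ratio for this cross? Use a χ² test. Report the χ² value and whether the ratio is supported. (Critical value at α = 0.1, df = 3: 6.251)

A dihybrid F₂ with independent assortment and complete dominance at both loci gives a 9:3:3:1 phenotypic ratio.
Total ratio parts = 16. Expected numbers out of 689:
  yellow round: 689 × 9/16 = 387.5625
  yellow wrinkled: 689 × 3/16 = 129.1875
  green round: 689 × 3/16 = 129.1875
  green wrinkled: 689 × 1/16 = 43.0625
χ² = Σ (O − E)² / E
  yellow round: (430 − 387.5625)² / 387.5625 = 4.6468
  yellow wrinkled: (135 − 129.1875)² / 129.1875 = 0.2615
  green round: (86 − 129.1875)² / 129.1875 = 14.4376
  green wrinkled: (38 − 43.0625)² / 43.0625 = 0.5952
χ² = 4.6468 + 0.2615 + 14.4376 + 0.5952 = 19.9411 ≈ 19.941
Degrees of freedom = 4 − 1 = 3; critical value at α = 0.1 is 6.251.
Since 19.941 > 6.251, we reject the null hypothesis — the data do not fit the 9:3:3:1 ratio.

19.941; not consistent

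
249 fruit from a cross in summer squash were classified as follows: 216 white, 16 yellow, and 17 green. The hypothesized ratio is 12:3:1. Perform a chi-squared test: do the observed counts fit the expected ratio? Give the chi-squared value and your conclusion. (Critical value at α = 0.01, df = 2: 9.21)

24.885; not consistent

Expected counts for N = 249 under a 12:3:1 ratio (total parts = 16):
  white: 249 × 12/16 = 186.75
  yellow: 249 × 3/16 = 46.6875
  green: 249 × 1/16 = 15.5625
χ² = Σ (O − E)² / E
  white: (216 − 186.75)² / 186.75 = 4.5813
  yellow: (16 − 46.6875)² / 46.6875 = 20.1708
  green: (17 − 15.5625)² / 15.5625 = 0.1328
χ² = 4.5813 + 20.1708 + 0.1328 = 24.8849 ≈ 24.885
Degrees of freedom = 3 − 1 = 2; critical value at α = 0.01 is 9.21.
Since 24.885 > 9.21, we reject the null hypothesis — the data do not fit the 12:3:1 ratio.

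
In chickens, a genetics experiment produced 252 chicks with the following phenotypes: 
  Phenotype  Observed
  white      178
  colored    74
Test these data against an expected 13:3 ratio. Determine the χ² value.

18.639

Expected counts for N = 252 under a 13:3 ratio (total parts = 16):
  white: 252 × 13/16 = 204.75
  colored: 252 × 3/16 = 47.25
χ² = Σ (O − E)² / E
  white: (178 − 204.75)² / 204.75 = 3.4948
  colored: (74 − 47.25)² / 47.25 = 15.1442
χ² = 3.4948 + 15.1442 = 18.639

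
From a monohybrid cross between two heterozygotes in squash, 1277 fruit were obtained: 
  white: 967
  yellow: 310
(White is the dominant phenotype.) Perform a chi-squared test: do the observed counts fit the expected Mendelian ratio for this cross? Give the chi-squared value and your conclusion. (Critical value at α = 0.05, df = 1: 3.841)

For a monohybrid cross between heterozygotes with complete dominance, the expected phenotypic ratio is 3:1.
The 3:1 ratio has 4 parts, so with N = 1277 the expected counts are:
  white: 1277 × 3/4 = 957.75
  yellow: 1277 × 1/4 = 319.25
χ² = Σ (O − E)² / E
  white: (967 − 957.75)² / 957.75 = 0.0893
  yellow: (310 − 319.25)² / 319.25 = 0.2680
χ² = 0.0893 + 0.2680 = 0.3573 ≈ 0.357
Degrees of freedom = 2 − 1 = 1; critical value at α = 0.05 is 3.841.
Since 0.357 < 3.841, we fail to reject the null hypothesis — the data are consistent with the 3:1 ratio.

0.357; consistent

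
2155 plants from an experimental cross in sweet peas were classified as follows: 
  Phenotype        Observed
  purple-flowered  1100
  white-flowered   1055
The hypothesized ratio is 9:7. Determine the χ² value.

23.732

Under the 9:7 hypothesis (Σ ratio = 16, N = 2155):
  purple-flowered: 2155 × 9/16 = 1212.1875
  white-flowered: 2155 × 7/16 = 942.8125
χ² = Σ (O − E)² / E
  purple-flowered: (1100 − 1212.1875)² / 1212.1875 = 10.3829
  white-flowered: (1055 − 942.8125)² / 942.8125 = 13.3495
χ² = 10.3829 + 13.3495 = 23.7324 ≈ 23.732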